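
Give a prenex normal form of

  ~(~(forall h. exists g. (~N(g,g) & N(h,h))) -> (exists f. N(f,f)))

First replace A → B with ¬A ∨ B.
  ~(~~(forall h. exists g. (~N(g,g) & N(h,h))) | (exists f. N(f,f)))
Move each ¬ inward, flipping quantifiers it crosses:
  (exists h. forall g. (N(g,g) | ~N(h,h))) & (forall f. ~N(f,f))
Extract every quantifier outward, since the variables are now distinct and don't occur free across branches:
  exists h. forall g. forall f. ((N(g,g) | ~N(h,h)) & ~N(f,f))

exists h. forall g. forall f. ((N(g,g) | ~N(h,h)) & ~N(f,f))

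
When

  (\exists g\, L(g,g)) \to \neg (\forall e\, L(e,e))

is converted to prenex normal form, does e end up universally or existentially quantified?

existential

Eliminate → and ↔ using ¬ and ∨.
  \neg (\exists g\, L(g,g)) \lor \neg (\forall e\, L(e,e))
Drive negations inward (¬∀x A ≡ ∃x ¬A, ¬∃x A ≡ ∀x ¬A, De Morgan for ∧/∨):
  (\forall g\, \neg L(g,g)) \lor (\exists e\, \neg L(e,e))
All bound variables are already distinct, so no renaming is needed.
Finally move all quantifiers to the prefix:
  \forall g\, \exists e\, (\neg L(g,g) \lor \neg L(e,e))
The quantifier \forall e sits under an odd number of negations (counting the antecedent side of each →), so it flips to \exists e.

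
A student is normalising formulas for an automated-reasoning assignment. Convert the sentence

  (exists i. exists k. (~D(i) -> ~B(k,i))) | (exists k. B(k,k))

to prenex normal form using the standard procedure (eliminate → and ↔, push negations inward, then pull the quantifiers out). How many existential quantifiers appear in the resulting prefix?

3

Eliminate → and ↔ using ¬ and ∨.
  (exists i. exists k. (~~D(i) | ~B(k,i))) | (exists k. B(k,k))
Move each ¬ inward, flipping quantifiers it crosses:
  (exists i. exists k. (D(i) | ~B(k,i))) | (exists k. B(k,k))
Rename bound variables to avoid capture: k↦c.
  (exists i. exists k. (D(i) | ~B(k,i))) | (exists c. B(c,c))
Extract every quantifier outward, since the variables are now distinct and don't occur free across branches:
  exists i. exists k. exists c. (D(i) | ~B(k,i) | B(c,c))
The prefix is exists i exists k exists c: 0 universal, 3 existential.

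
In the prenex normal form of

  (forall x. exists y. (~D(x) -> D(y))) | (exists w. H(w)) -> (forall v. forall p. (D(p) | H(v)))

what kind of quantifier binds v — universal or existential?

universal

Eliminate → and ↔ using ¬ and ∨.
  ~((forall x. exists y. (~~D(x) | D(y))) | (exists w. H(w))) | (forall v. forall p. (D(p) | H(v)))
Drive negations inward (¬∀x A ≡ ∃x ¬A, ¬∃x A ≡ ∀x ¬A, De Morgan for ∧/∨):
  (exists x. forall y. (~D(x) & ~D(y))) & (forall w. ~H(w)) | (forall v. forall p. (D(p) | H(v)))
Finally move all quantifiers to the prefix:
  exists x. forall y. forall w. forall v. forall p. (~D(x) & ~D(y) & ~H(w) | D(p) | H(v))
The quantifier forall v sits under an even number of negations (counting the antecedent side of each →), so it remains universal.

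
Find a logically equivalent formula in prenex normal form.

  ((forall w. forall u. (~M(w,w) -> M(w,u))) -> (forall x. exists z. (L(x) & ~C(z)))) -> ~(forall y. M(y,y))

forall w. forall u. exists x. forall z. exists y. ((M(w,w) | M(w,u)) & (~L(x) | C(z)) | ~M(y,y))

First replace A → B with ¬A ∨ B.
  ~(~(forall w. forall u. (~~M(w,w) | M(w,u))) | (forall x. exists z. (L(x) & ~C(z)))) | ~(forall y. M(y,y))
Move each ¬ inward, flipping quantifiers it crosses:
  (forall w. forall u. (M(w,w) | M(w,u))) & (exists x. forall z. (~L(x) | C(z))) | (exists y. ~M(y,y))
All bound variables are already distinct, so no renaming is needed.
Pull the quantifiers to the front (each side's bound variable is not free in the other side):
  forall w. forall u. exists x. forall z. exists y. ((M(w,w) | M(w,u)) & (~L(x) | C(z)) | ~M(y,y))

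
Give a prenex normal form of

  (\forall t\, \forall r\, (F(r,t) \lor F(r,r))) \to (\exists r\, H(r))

\exists t\, \exists r\, \exists y1\, (\neg F(r,t) \land \neg F(r,r) \lor H(y1))

Eliminate → and ↔ using ¬ and ∨.
  \neg (\forall t\, \forall r\, (F(r,t) \lor F(r,r))) \lor (\exists r\, H(r))
Push ¬ through the quantifiers and connectives to reach negation normal form:
  (\exists t\, \exists r\, (\neg F(r,t) \land \neg F(r,r))) \lor (\exists r\, H(r))
Rename bound variables to avoid capture: r↦y1.
  (\exists t\, \exists r\, (\neg F(r,t) \land \neg F(r,r))) \lor (\exists y1\, H(y1))
Finally move all quantifiers to the prefix:
  \exists t\, \exists r\, \exists y1\, (\neg F(r,t) \land \neg F(r,r) \lor H(y1))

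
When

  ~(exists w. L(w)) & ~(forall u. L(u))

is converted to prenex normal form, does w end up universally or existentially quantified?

Move each ¬ inward, flipping quantifiers it crosses:
  (forall w. ~L(w)) & (exists u. ~L(u))
All bound variables are already distinct, so no renaming is needed.
Extract every quantifier outward, since the variables are now distinct and don't occur free across branches:
  forall w. exists u. (~L(w) & ~L(u))
The quantifier exists w sits under an odd number of negations, so it flips to forall w.

universal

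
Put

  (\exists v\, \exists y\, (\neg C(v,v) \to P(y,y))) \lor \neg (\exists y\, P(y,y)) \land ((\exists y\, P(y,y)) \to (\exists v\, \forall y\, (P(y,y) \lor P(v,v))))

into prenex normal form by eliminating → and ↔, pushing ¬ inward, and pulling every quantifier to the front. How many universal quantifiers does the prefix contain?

Rewrite implications/biconditionals: A → B as ¬A ∨ B.
  (\exists v\, \exists y\, (\neg \neg C(v,v) \lor P(y,y))) \lor \neg (\exists y\, P(y,y)) \land (\neg (\exists y\, P(y,y)) \lor (\exists v\, \forall y\, (P(y,y) \lor P(v,v))))
Push ¬ through the quantifiers and connectives to reach negation normal form:
  (\exists v\, \exists y\, (C(v,v) \lor P(y,y))) \lor (\forall y\, \neg P(y,y)) \land ((\forall y\, \neg P(y,y)) \lor (\exists v\, \forall y\, (P(y,y) \lor P(v,v))))
Rename bound variables to avoid capture: y↦a, y↦y1, v↦q, y↦c.
  (\exists v\, \exists y\, (C(v,v) \lor P(y,y))) \lor (\forall a\, \neg P(a,a)) \land ((\forall y1\, \neg P(y1,y1)) \lor (\exists q\, \forall c\, (P(c,c) \lor P(q,q))))
Pull the quantifiers to the front (each side's bound variable is not free in the other side):
  \exists v\, \exists y\, \forall a\, \forall y1\, \exists q\, \forall c\, (C(v,v) \lor P(y,y) \lor \neg P(a,a) \land (\neg P(y1,y1) \lor P(c,c) \lor P(q,q)))
The prefix is \exists v \exists y \forall a \forall y1 \exists q \forall c: 3 universal, 3 existential.

3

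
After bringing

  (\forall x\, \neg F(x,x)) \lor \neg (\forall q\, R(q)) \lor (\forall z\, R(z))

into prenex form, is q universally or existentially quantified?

Drive negations inward (¬∀x A ≡ ∃x ¬A, ¬∃x A ≡ ∀x ¬A, De Morgan for ∧/∨):
  (\forall x\, \neg F(x,x)) \lor (\exists q\, \neg R(q)) \lor (\forall z\, R(z))
All bound variables are already distinct, so no renaming is needed.
Finally move all quantifiers to the prefix:
  \forall x\, \exists q\, \forall z\, (\neg F(x,x) \lor \neg R(q) \lor R(z))
The quantifier \forall q sits under an odd number of negations, so it flips to \exists q.

existential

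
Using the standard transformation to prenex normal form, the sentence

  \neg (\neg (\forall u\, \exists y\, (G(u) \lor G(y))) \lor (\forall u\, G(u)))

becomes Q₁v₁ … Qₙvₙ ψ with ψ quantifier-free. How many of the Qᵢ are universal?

1

Drive negations inward (¬∀x A ≡ ∃x ¬A, ¬∃x A ≡ ∀x ¬A, De Morgan for ∧/∨):
  (\forall u\, \exists y\, (G(u) \lor G(y))) \land (\exists u\, \neg G(u))
Give each quantifier a distinct variable: u↦u1.
  (\forall u\, \exists y\, (G(u) \lor G(y))) \land (\exists u1\, \neg G(u1))
Extract every quantifier outward, since the variables are now distinct and don't occur free across branches:
  \forall u\, \exists y\, \exists u1\, ((G(u) \lor G(y)) \land \neg G(u1))
The prefix is \forall u \exists y \exists u1: 1 universal, 2 existential.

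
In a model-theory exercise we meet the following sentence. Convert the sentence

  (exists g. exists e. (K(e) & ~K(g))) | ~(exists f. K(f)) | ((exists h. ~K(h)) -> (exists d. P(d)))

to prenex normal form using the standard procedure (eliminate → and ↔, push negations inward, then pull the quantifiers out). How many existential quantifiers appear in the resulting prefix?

3

First replace A → B with ¬A ∨ B.
  (exists g. exists e. (K(e) & ~K(g))) | ~(exists f. K(f)) | ~(exists h. ~K(h)) | (exists d. P(d))
Move each ¬ inward, flipping quantifiers it crosses:
  (exists g. exists e. (K(e) & ~K(g))) | (forall f. ~K(f)) | (forall h. K(h)) | (exists d. P(d))
All bound variables are already distinct, so no renaming is needed.
Pull the quantifiers to the front (each side's bound variable is not free in the other side):
  exists g. exists e. forall f. forall h. exists d. (K(e) & ~K(g) | ~K(f) | K(h) | P(d))
The prefix is exists g exists e forall f forall h exists d: 2 universal, 3 existential.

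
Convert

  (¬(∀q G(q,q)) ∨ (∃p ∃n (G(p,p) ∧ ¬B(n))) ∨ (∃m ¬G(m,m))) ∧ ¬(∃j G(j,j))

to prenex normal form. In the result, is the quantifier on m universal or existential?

existential

Drive negations inward (¬∀x A ≡ ∃x ¬A, ¬∃x A ≡ ∀x ¬A, De Morgan for ∧/∨):
  ((∃q ¬G(q,q)) ∨ (∃p ∃n (G(p,p) ∧ ¬B(n))) ∨ (∃m ¬G(m,m))) ∧ (∀j ¬G(j,j))
Extract every quantifier outward, since the variables are now distinct and don't occur free across branches:
  ∃q ∃p ∃n ∃m ∀j ((¬G(q,q) ∨ G(p,p) ∧ ¬B(n) ∨ ¬G(m,m)) ∧ ¬G(j,j))
The quantifier ∃m sits under an even number of negations, so it remains existential.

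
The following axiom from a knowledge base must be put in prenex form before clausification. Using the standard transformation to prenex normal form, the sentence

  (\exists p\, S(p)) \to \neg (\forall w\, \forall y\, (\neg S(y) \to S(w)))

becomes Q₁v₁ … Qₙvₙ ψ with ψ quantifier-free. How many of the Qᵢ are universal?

1

Eliminate → and ↔ using ¬ and ∨.
  \neg (\exists p\, S(p)) \lor \neg (\forall w\, \forall y\, (\neg \neg S(y) \lor S(w)))
Move each ¬ inward, flipping quantifiers it crosses:
  (\forall p\, \neg S(p)) \lor (\exists w\, \exists y\, (\neg S(y) \land \neg S(w)))
All bound variables are already distinct, so no renaming is needed.
Finally move all quantifiers to the prefix:
  \forall p\, \exists w\, \exists y\, (\neg S(p) \lor \neg S(y) \land \neg S(w))
The prefix is \forall p \exists w \exists y: 1 universal, 2 existential.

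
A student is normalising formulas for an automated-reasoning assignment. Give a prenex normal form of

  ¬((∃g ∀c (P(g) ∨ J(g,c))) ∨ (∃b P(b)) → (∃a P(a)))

∃g ∀c ∃b ∀a ((P(g) ∨ J(g,c) ∨ P(b)) ∧ ¬P(a))

First replace A → B with ¬A ∨ B.
  ¬(¬((∃g ∀c (P(g) ∨ J(g,c))) ∨ (∃b P(b))) ∨ (∃a P(a)))
Move each ¬ inward, flipping quantifiers it crosses:
  ((∃g ∀c (P(g) ∨ J(g,c))) ∨ (∃b P(b))) ∧ (∀a ¬P(a))
All bound variables are already distinct, so no renaming is needed.
Finally move all quantifiers to the prefix:
  ∃g ∀c ∃b ∀a ((P(g) ∨ J(g,c) ∨ P(b)) ∧ ¬P(a))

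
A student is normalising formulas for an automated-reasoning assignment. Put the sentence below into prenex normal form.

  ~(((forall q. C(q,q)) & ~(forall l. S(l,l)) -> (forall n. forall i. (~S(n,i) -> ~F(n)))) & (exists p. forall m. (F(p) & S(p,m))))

forall q. exists l. exists n. exists i. forall p. exists m. (C(q,q) & ~S(l,l) & ~S(n,i) & F(n) | ~F(p) | ~S(p,m))

Rewrite implications/biconditionals: A → B as ¬A ∨ B.
  ~((~((forall q. C(q,q)) & ~(forall l. S(l,l))) | (forall n. forall i. (~~S(n,i) | ~F(n)))) & (exists p. forall m. (F(p) & S(p,m))))
Push ¬ through the quantifiers and connectives to reach negation normal form:
  (forall q. C(q,q)) & (exists l. ~S(l,l)) & (exists n. exists i. (~S(n,i) & F(n))) | (forall p. exists m. (~F(p) | ~S(p,m)))
All bound variables are already distinct, so no renaming is needed.
Extract every quantifier outward, since the variables are now distinct and don't occur free across branches:
  forall q. exists l. exists n. exists i. forall p. exists m. (C(q,q) & ~S(l,l) & ~S(n,i) & F(n) | ~F(p) | ~S(p,m))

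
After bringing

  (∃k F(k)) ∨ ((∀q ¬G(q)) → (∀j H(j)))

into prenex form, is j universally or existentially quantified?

First replace A → B with ¬A ∨ B.
  (∃k F(k)) ∨ ¬(∀q ¬G(q)) ∨ (∀j H(j))
Move each ¬ inward, flipping quantifiers it crosses:
  (∃k F(k)) ∨ (∃q G(q)) ∨ (∀j H(j))
Pull the quantifiers to the front (each side's bound variable is not free in the other side):
  ∃k ∃q ∀j (F(k) ∨ G(q) ∨ H(j))
The quantifier ∀j sits under an even number of negations (counting the antecedent side of each →), so it remains universal.

universal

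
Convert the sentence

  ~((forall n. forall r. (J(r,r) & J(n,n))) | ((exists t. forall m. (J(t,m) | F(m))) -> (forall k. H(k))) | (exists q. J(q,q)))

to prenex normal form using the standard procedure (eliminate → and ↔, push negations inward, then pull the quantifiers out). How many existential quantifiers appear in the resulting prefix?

First replace A → B with ¬A ∨ B.
  ~((forall n. forall r. (J(r,r) & J(n,n))) | ~(exists t. forall m. (J(t,m) | F(m))) | (forall k. H(k)) | (exists q. J(q,q)))
Push ¬ through the quantifiers and connectives to reach negation normal form:
  (exists n. exists r. (~J(r,r) | ~J(n,n))) & (exists t. forall m. (J(t,m) | F(m))) & (exists k. ~H(k)) & (forall q. ~J(q,q))
All bound variables are already distinct, so no renaming is needed.
Pull the quantifiers to the front (each side's bound variable is not free in the other side):
  exists n. exists r. exists t. forall m. exists k. forall q. ((~J(r,r) | ~J(n,n)) & (J(t,m) | F(m)) & ~H(k) & ~J(q,q))
The prefix is exists n exists r exists t forall m exists k forall q: 2 universal, 4 existential.

4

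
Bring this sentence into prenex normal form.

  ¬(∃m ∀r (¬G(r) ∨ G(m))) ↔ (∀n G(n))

First replace A → B with ¬A ∨ B; A ↔ B as (¬A ∨ B) ∧ (¬B ∨ A).
  (¬¬(∃m ∀r (¬G(r) ∨ G(m))) ∨ (∀n G(n))) ∧ (¬(∀n G(n)) ∨ ¬(∃m ∀r (¬G(r) ∨ G(m))))
Move each ¬ inward, flipping quantifiers it crosses:
  ((∃m ∀r (¬G(r) ∨ G(m))) ∨ (∀n G(n))) ∧ ((∃n ¬G(n)) ∨ (∀m ∃r (G(r) ∧ ¬G(m))))
Rename bound variables to avoid capture: n↦w1, m↦s, r↦y1.
  ((∃m ∀r (¬G(r) ∨ G(m))) ∨ (∀n G(n))) ∧ ((∃w1 ¬G(w1)) ∨ (∀s ∃y1 (G(y1) ∧ ¬G(s))))
Extract every quantifier outward, since the variables are now distinct and don't occur free across branches:
  ∃m ∀r ∀n ∃w1 ∀s ∃y1 ((¬G(r) ∨ G(m) ∨ G(n)) ∧ (¬G(w1) ∨ G(y1) ∧ ¬G(s)))

∃m ∀r ∀n ∃w1 ∀s ∃y1 ((¬G(r) ∨ G(m) ∨ G(n)) ∧ (¬G(w1) ∨ G(y1) ∧ ¬G(s)))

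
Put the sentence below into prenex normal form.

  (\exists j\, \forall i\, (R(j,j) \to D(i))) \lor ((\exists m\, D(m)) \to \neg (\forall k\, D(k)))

First replace A → B with ¬A ∨ B.
  (\exists j\, \forall i\, (\neg R(j,j) \lor D(i))) \lor \neg (\exists m\, D(m)) \lor \neg (\forall k\, D(k))
Drive negations inward (¬∀x A ≡ ∃x ¬A, ¬∃x A ≡ ∀x ¬A, De Morgan for ∧/∨):
  (\exists j\, \forall i\, (\neg R(j,j) \lor D(i))) \lor (\forall m\, \neg D(m)) \lor (\exists k\, \neg D(k))
All bound variables are already distinct, so no renaming is needed.
Extract every quantifier outward, since the variables are now distinct and don't occur free across branches:
  \exists j\, \forall i\, \forall m\, \exists k\, (\neg R(j,j) \lor D(i) \lor \neg D(m) \lor \neg D(k))

\exists j\, \forall i\, \forall m\, \exists k\, (\neg R(j,j) \lor D(i) \lor \neg D(m) \lor \neg D(k))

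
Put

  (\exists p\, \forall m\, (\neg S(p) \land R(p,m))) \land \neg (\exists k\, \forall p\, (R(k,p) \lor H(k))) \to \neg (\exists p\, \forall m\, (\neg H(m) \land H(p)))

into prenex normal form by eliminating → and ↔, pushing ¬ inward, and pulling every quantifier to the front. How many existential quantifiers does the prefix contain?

3

Eliminate → and ↔ using ¬ and ∨.
  \neg ((\exists p\, \forall m\, (\neg S(p) \land R(p,m))) \land \neg (\exists k\, \forall p\, (R(k,p) \lor H(k)))) \lor \neg (\exists p\, \forall m\, (\neg H(m) \land H(p)))
Push ¬ through the quantifiers and connectives to reach negation normal form:
  (\forall p\, \exists m\, (S(p) \lor \neg R(p,m))) \lor (\exists k\, \forall p\, (R(k,p) \lor H(k))) \lor (\forall p\, \exists m\, (H(m) \lor \neg H(p)))
Standardize variables apart so no two quantifiers bind the same name: p↦u1, p↦x1, m↦y1.
  (\forall p\, \exists m\, (S(p) \lor \neg R(p,m))) \lor (\exists k\, \forall u1\, (R(k,u1) \lor H(k))) \lor (\forall x1\, \exists y1\, (H(y1) \lor \neg H(x1)))
Pull the quantifiers to the front (each side's bound variable is not free in the other side):
  \forall p\, \exists m\, \exists k\, \forall u1\, \forall x1\, \exists y1\, (S(p) \lor \neg R(p,m) \lor R(k,u1) \lor H(k) \lor H(y1) \lor \neg H(x1))
The prefix is \forall p \exists m \exists k \forall u1 \forall x1 \exists y1: 3 universal, 3 existential.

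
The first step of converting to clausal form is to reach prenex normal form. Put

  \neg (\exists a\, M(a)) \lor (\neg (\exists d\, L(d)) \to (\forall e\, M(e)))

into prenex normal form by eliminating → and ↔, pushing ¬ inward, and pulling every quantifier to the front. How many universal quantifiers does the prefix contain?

First replace A → B with ¬A ∨ B.
  \neg (\exists a\, M(a)) \lor \neg \neg (\exists d\, L(d)) \lor (\forall e\, M(e))
Drive negations inward (¬∀x A ≡ ∃x ¬A, ¬∃x A ≡ ∀x ¬A, De Morgan for ∧/∨):
  (\forall a\, \neg M(a)) \lor (\exists d\, L(d)) \lor (\forall e\, M(e))
Pull the quantifiers to the front (each side's bound variable is not free in the other side):
  \forall a\, \exists d\, \forall e\, (\neg M(a) \lor L(d) \lor M(e))
The prefix is \forall a \exists d \forall e: 2 universal, 1 existential.

2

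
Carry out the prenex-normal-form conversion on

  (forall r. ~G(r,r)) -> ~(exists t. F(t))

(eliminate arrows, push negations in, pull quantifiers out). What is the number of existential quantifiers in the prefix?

Eliminate → and ↔ using ¬ and ∨.
  ~(forall r. ~G(r,r)) | ~(exists t. F(t))
Drive negations inward (¬∀x A ≡ ∃x ¬A, ¬∃x A ≡ ∀x ¬A, De Morgan for ∧/∨):
  (exists r. G(r,r)) | (forall t. ~F(t))
All bound variables are already distinct, so no renaming is needed.
Extract every quantifier outward, since the variables are now distinct and don't occur free across branches:
  exists r. forall t. (G(r,r) | ~F(t))
The prefix is exists r forall t: 1 universal, 1 existential.

1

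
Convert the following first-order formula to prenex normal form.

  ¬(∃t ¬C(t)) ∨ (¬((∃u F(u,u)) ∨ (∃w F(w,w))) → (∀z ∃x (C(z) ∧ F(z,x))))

∀t ∃u ∃w ∀z ∃x (C(t) ∨ F(u,u) ∨ F(w,w) ∨ C(z) ∧ F(z,x))

Rewrite implications/biconditionals: A → B as ¬A ∨ B.
  ¬(∃t ¬C(t)) ∨ ¬¬((∃u F(u,u)) ∨ (∃w F(w,w))) ∨ (∀z ∃x (C(z) ∧ F(z,x)))
Drive negations inward (¬∀x A ≡ ∃x ¬A, ¬∃x A ≡ ∀x ¬A, De Morgan for ∧/∨):
  (∀t C(t)) ∨ (∃u F(u,u)) ∨ (∃w F(w,w)) ∨ (∀z ∃x (C(z) ∧ F(z,x)))
All bound variables are already distinct, so no renaming is needed.
Extract every quantifier outward, since the variables are now distinct and don't occur free across branches:
  ∀t ∃u ∃w ∀z ∃x (C(t) ∨ F(u,u) ∨ F(w,w) ∨ C(z) ∧ F(z,x))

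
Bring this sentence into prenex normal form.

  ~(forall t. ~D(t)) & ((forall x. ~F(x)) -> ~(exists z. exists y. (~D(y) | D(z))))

exists t. exists x. forall z. forall y. (D(t) & (F(x) | D(y) & ~D(z)))

First replace A → B with ¬A ∨ B.
  ~(forall t. ~D(t)) & (~(forall x. ~F(x)) | ~(exists z. exists y. (~D(y) | D(z))))
Drive negations inward (¬∀x A ≡ ∃x ¬A, ¬∃x A ≡ ∀x ¬A, De Morgan for ∧/∨):
  (exists t. D(t)) & ((exists x. F(x)) | (forall z. forall y. (D(y) & ~D(z))))
All bound variables are already distinct, so no renaming is needed.
Pull the quantifiers to the front (each side's bound variable is not free in the other side):
  exists t. exists x. forall z. forall y. (D(t) & (F(x) | D(y) & ~D(z)))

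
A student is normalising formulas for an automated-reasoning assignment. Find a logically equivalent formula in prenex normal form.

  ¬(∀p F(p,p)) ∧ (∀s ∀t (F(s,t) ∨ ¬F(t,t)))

∃p ∀s ∀t (¬F(p,p) ∧ (F(s,t) ∨ ¬F(t,t)))

Push ¬ through the quantifiers and connectives to reach negation normal form:
  (∃p ¬F(p,p)) ∧ (∀s ∀t (F(s,t) ∨ ¬F(t,t)))
Pull the quantifiers to the front (each side's bound variable is not free in the other side):
  ∃p ∀s ∀t (¬F(p,p) ∧ (F(s,t) ∨ ¬F(t,t)))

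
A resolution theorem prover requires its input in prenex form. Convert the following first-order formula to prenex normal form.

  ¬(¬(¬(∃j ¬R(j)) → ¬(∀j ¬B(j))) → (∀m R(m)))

∀j ∀u1 ∃m (R(j) ∧ ¬B(u1) ∧ ¬R(m))

Eliminate → and ↔ using ¬ and ∨.
  ¬(¬¬(¬¬(∃j ¬R(j)) ∨ ¬(∀j ¬B(j))) ∨ (∀m R(m)))
Push ¬ through the quantifiers and connectives to reach negation normal form:
  (∀j R(j)) ∧ (∀j ¬B(j)) ∧ (∃m ¬R(m))
Rename bound variables to avoid capture: j↦u1.
  (∀j R(j)) ∧ (∀u1 ¬B(u1)) ∧ (∃m ¬R(m))
Pull the quantifiers to the front (each side's bound variable is not free in the other side):
  ∀j ∀u1 ∃m (R(j) ∧ ¬B(u1) ∧ ¬R(m))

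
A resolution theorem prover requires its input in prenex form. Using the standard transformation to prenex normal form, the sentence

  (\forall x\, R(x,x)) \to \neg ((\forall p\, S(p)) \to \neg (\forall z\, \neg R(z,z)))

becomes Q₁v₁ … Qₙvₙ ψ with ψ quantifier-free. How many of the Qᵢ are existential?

Eliminate → and ↔ using ¬ and ∨.
  \neg (\forall x\, R(x,x)) \lor \neg (\neg (\forall p\, S(p)) \lor \neg (\forall z\, \neg R(z,z)))
Drive negations inward (¬∀x A ≡ ∃x ¬A, ¬∃x A ≡ ∀x ¬A, De Morgan for ∧/∨):
  (\exists x\, \neg R(x,x)) \lor (\forall p\, S(p)) \land (\forall z\, \neg R(z,z))
All bound variables are already distinct, so no renaming is needed.
Finally move all quantifiers to the prefix:
  \exists x\, \forall p\, \forall z\, (\neg R(x,x) \lor S(p) \land \neg R(z,z))
The prefix is \exists x \forall p \forall z: 2 universal, 1 existential.

1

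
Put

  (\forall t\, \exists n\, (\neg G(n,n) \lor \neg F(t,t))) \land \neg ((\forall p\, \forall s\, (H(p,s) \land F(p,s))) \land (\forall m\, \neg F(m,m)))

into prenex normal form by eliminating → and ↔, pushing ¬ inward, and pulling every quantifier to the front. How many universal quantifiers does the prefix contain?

Move each ¬ inward, flipping quantifiers it crosses:
  (\forall t\, \exists n\, (\neg G(n,n) \lor \neg F(t,t))) \land ((\exists p\, \exists s\, (\neg H(p,s) \lor \neg F(p,s))) \lor (\exists m\, F(m,m)))
All bound variables are already distinct, so no renaming is needed.
Finally move all quantifiers to the prefix:
  \forall t\, \exists n\, \exists p\, \exists s\, \exists m\, ((\neg G(n,n) \lor \neg F(t,t)) \land (\neg H(p,s) \lor \neg F(p,s) \lor F(m,m)))
The prefix is \forall t \exists n \exists p \exists s \exists m: 1 universal, 4 existential.

1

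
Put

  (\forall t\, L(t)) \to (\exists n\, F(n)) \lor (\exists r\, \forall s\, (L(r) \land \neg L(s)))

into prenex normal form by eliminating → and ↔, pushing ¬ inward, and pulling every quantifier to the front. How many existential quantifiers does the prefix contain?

3

Eliminate → and ↔ using ¬ and ∨.
  \neg (\forall t\, L(t)) \lor (\exists n\, F(n)) \lor (\exists r\, \forall s\, (L(r) \land \neg L(s)))
Push ¬ through the quantifiers and connectives to reach negation normal form:
  (\exists t\, \neg L(t)) \lor (\exists n\, F(n)) \lor (\exists r\, \forall s\, (L(r) \land \neg L(s)))
All bound variables are already distinct, so no renaming is needed.
Finally move all quantifiers to the prefix:
  \exists t\, \exists n\, \exists r\, \forall s\, (\neg L(t) \lor F(n) \lor L(r) \land \neg L(s))
The prefix is \exists t \exists n \exists r \forall s: 1 universal, 3 existential.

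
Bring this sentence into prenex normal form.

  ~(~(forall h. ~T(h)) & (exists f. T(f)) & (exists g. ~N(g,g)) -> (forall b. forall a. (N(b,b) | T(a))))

Eliminate → and ↔ using ¬ and ∨.
  ~(~(~(forall h. ~T(h)) & (exists f. T(f)) & (exists g. ~N(g,g))) | (forall b. forall a. (N(b,b) | T(a))))
Push ¬ through the quantifiers and connectives to reach negation normal form:
  (exists h. T(h)) & (exists f. T(f)) & (exists g. ~N(g,g)) & (exists b. exists a. (~N(b,b) & ~T(a)))
All bound variables are already distinct, so no renaming is needed.
Pull the quantifiers to the front (each side's bound variable is not free in the other side):
  exists h. exists f. exists g. exists b. exists a. (T(h) & T(f) & ~N(g,g) & ~N(b,b) & ~T(a))

exists h. exists f. exists g. exists b. exists a. (T(h) & T(f) & ~N(g,g) & ~N(b,b) & ~T(a))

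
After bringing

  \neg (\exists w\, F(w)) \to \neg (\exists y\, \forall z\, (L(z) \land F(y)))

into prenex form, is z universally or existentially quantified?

First replace A → B with ¬A ∨ B.
  \neg \neg (\exists w\, F(w)) \lor \neg (\exists y\, \forall z\, (L(z) \land F(y)))
Drive negations inward (¬∀x A ≡ ∃x ¬A, ¬∃x A ≡ ∀x ¬A, De Morgan for ∧/∨):
  (\exists w\, F(w)) \lor (\forall y\, \exists z\, (\neg L(z) \lor \neg F(y)))
All bound variables are already distinct, so no renaming is needed.
Extract every quantifier outward, since the variables are now distinct and don't occur free across branches:
  \exists w\, \forall y\, \exists z\, (F(w) \lor \neg L(z) \lor \neg F(y))
The quantifier \forall z sits under an odd number of negations (counting the antecedent side of each →), so it flips to \exists z.

existential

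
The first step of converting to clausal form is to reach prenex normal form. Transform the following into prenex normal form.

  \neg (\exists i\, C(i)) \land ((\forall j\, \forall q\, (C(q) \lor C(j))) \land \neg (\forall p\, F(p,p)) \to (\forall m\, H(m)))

Rewrite implications/biconditionals: A → B as ¬A ∨ B.
  \neg (\exists i\, C(i)) \land (\neg ((\forall j\, \forall q\, (C(q) \lor C(j))) \land \neg (\forall p\, F(p,p))) \lor (\forall m\, H(m)))
Move each ¬ inward, flipping quantifiers it crosses:
  (\forall i\, \neg C(i)) \land ((\exists j\, \exists q\, (\neg C(q) \land \neg C(j))) \lor (\forall p\, F(p,p)) \lor (\forall m\, H(m)))
All bound variables are already distinct, so no renaming is needed.
Extract every quantifier outward, since the variables are now distinct and don't occur free across branches:
  \forall i\, \exists j\, \exists q\, \forall p\, \forall m\, (\neg C(i) \land (\neg C(q) \land \neg C(j) \lor F(p,p) \lor H(m)))

\forall i\, \exists j\, \exists q\, \forall p\, \forall m\, (\neg C(i) \land (\neg C(q) \land \neg C(j) \lor F(p,p) \lor H(m)))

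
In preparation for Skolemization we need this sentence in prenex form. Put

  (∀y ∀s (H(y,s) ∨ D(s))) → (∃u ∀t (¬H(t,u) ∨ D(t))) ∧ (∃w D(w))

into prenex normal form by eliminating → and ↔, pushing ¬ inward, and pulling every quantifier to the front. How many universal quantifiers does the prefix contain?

First replace A → B with ¬A ∨ B.
  ¬(∀y ∀s (H(y,s) ∨ D(s))) ∨ (∃u ∀t (¬H(t,u) ∨ D(t))) ∧ (∃w D(w))
Drive negations inward (¬∀x A ≡ ∃x ¬A, ¬∃x A ≡ ∀x ¬A, De Morgan for ∧/∨):
  (∃y ∃s (¬H(y,s) ∧ ¬D(s))) ∨ (∃u ∀t (¬H(t,u) ∨ D(t))) ∧ (∃w D(w))
All bound variables are already distinct, so no renaming is needed.
Extract every quantifier outward, since the variables are now distinct and don't occur free across branches:
  ∃y ∃s ∃u ∀t ∃w (¬H(y,s) ∧ ¬D(s) ∨ (¬H(t,u) ∨ D(t)) ∧ D(w))
The prefix is ∃y ∃s ∃u ∀t ∃w: 1 universal, 4 existential.

1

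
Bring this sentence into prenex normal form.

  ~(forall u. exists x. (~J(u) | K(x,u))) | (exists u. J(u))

exists u. forall x. exists z. (J(u) & ~K(x,u) | J(z))

Drive negations inward (¬∀x A ≡ ∃x ¬A, ¬∃x A ≡ ∀x ¬A, De Morgan for ∧/∨):
  (exists u. forall x. (J(u) & ~K(x,u))) | (exists u. J(u))
Give each quantifier a distinct variable: u↦z.
  (exists u. forall x. (J(u) & ~K(x,u))) | (exists z. J(z))
Finally move all quantifiers to the prefix:
  exists u. forall x. exists z. (J(u) & ~K(x,u) | J(z))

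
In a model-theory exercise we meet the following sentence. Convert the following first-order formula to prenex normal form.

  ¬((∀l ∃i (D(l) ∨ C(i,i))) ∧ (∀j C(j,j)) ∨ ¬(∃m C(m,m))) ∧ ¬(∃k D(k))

∃l ∀i ∃j ∃m ∀k ((¬D(l) ∧ ¬C(i,i) ∨ ¬C(j,j)) ∧ C(m,m) ∧ ¬D(k))

Drive negations inward (¬∀x A ≡ ∃x ¬A, ¬∃x A ≡ ∀x ¬A, De Morgan for ∧/∨):
  ((∃l ∀i (¬D(l) ∧ ¬C(i,i))) ∨ (∃j ¬C(j,j))) ∧ (∃m C(m,m)) ∧ (∀k ¬D(k))
Finally move all quantifiers to the prefix:
  ∃l ∀i ∃j ∃m ∀k ((¬D(l) ∧ ¬C(i,i) ∨ ¬C(j,j)) ∧ C(m,m) ∧ ¬D(k))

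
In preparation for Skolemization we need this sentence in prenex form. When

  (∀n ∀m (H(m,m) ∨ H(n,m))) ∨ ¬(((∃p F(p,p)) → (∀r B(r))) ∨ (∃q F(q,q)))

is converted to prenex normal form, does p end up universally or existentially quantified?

Rewrite implications/biconditionals: A → B as ¬A ∨ B.
  (∀n ∀m (H(m,m) ∨ H(n,m))) ∨ ¬(¬(∃p F(p,p)) ∨ (∀r B(r)) ∨ (∃q F(q,q)))
Push ¬ through the quantifiers and connectives to reach negation normal form:
  (∀n ∀m (H(m,m) ∨ H(n,m))) ∨ (∃p F(p,p)) ∧ (∃r ¬B(r)) ∧ (∀q ¬F(q,q))
Extract every quantifier outward, since the variables are now distinct and don't occur free across branches:
  ∀n ∀m ∃p ∃r ∀q (H(m,m) ∨ H(n,m) ∨ F(p,p) ∧ ¬B(r) ∧ ¬F(q,q))
The quantifier ∃p sits under an even number of negations (counting the antecedent side of each →), so it remains existential.

existential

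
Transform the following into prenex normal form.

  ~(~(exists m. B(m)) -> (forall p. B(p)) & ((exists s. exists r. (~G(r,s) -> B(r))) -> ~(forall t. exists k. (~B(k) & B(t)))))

forall m. exists p. exists s. exists r. forall t. exists k. (~B(m) & (~B(p) | (G(r,s) | B(r)) & ~B(k) & B(t)))

Eliminate → and ↔ using ¬ and ∨.
  ~(~~(exists m. B(m)) | (forall p. B(p)) & (~(exists s. exists r. (~~G(r,s) | B(r))) | ~(forall t. exists k. (~B(k) & B(t)))))
Move each ¬ inward, flipping quantifiers it crosses:
  (forall m. ~B(m)) & ((exists p. ~B(p)) | (exists s. exists r. (G(r,s) | B(r))) & (forall t. exists k. (~B(k) & B(t))))
All bound variables are already distinct, so no renaming is needed.
Extract every quantifier outward, since the variables are now distinct and don't occur free across branches:
  forall m. exists p. exists s. exists r. forall t. exists k. (~B(m) & (~B(p) | (G(r,s) | B(r)) & ~B(k) & B(t)))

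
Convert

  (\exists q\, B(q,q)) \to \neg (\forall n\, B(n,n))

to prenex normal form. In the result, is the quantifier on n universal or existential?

existential

First replace A → B with ¬A ∨ B.
  \neg (\exists q\, B(q,q)) \lor \neg (\forall n\, B(n,n))
Push ¬ through the quantifiers and connectives to reach negation normal form:
  (\forall q\, \neg B(q,q)) \lor (\exists n\, \neg B(n,n))
All bound variables are already distinct, so no renaming is needed.
Pull the quantifiers to the front (each side's bound variable is not free in the other side):
  \forall q\, \exists n\, (\neg B(q,q) \lor \neg B(n,n))
The quantifier \forall n sits under an odd number of negations (counting the antecedent side of each →), so it flips to \exists n.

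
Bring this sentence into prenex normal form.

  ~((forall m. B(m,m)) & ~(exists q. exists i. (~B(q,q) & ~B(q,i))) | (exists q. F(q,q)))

exists m. exists q. exists i. forall b. ((~B(m,m) | ~B(q,q) & ~B(q,i)) & ~F(b,b))

Drive negations inward (¬∀x A ≡ ∃x ¬A, ¬∃x A ≡ ∀x ¬A, De Morgan for ∧/∨):
  ((exists m. ~B(m,m)) | (exists q. exists i. (~B(q,q) & ~B(q,i)))) & (forall q. ~F(q,q))
Give each quantifier a distinct variable: q↦b.
  ((exists m. ~B(m,m)) | (exists q. exists i. (~B(q,q) & ~B(q,i)))) & (forall b. ~F(b,b))
Finally move all quantifiers to the prefix:
  exists m. exists q. exists i. forall b. ((~B(m,m) | ~B(q,q) & ~B(q,i)) & ~F(b,b))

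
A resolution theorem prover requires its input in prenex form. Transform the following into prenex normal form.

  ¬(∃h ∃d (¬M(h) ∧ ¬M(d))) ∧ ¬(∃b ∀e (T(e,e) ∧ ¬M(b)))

Push ¬ through the quantifiers and connectives to reach negation normal form:
  (∀h ∀d (M(h) ∨ M(d))) ∧ (∀b ∃e (¬T(e,e) ∨ M(b)))
Extract every quantifier outward, since the variables are now distinct and don't occur free across branches:
  ∀h ∀d ∀b ∃e ((M(h) ∨ M(d)) ∧ (¬T(e,e) ∨ M(b)))

∀h ∀d ∀b ∃e ((M(h) ∨ M(d)) ∧ (¬T(e,e) ∨ M(b)))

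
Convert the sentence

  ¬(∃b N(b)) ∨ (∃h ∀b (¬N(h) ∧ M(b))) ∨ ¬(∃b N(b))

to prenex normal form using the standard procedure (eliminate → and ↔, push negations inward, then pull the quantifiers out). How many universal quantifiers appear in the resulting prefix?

Drive negations inward (¬∀x A ≡ ∃x ¬A, ¬∃x A ≡ ∀x ¬A, De Morgan for ∧/∨):
  (∀b ¬N(b)) ∨ (∃h ∀b (¬N(h) ∧ M(b))) ∨ (∀b ¬N(b))
Standardize variables apart so no two quantifiers bind the same name: b↦z1, b↦x1.
  (∀b ¬N(b)) ∨ (∃h ∀z1 (¬N(h) ∧ M(z1))) ∨ (∀x1 ¬N(x1))
Pull the quantifiers to the front (each side's bound variable is not free in the other side):
  ∀b ∃h ∀z1 ∀x1 (¬N(b) ∨ ¬N(h) ∧ M(z1) ∨ ¬N(x1))
The prefix is ∀b ∃h ∀z1 ∀x1: 3 universal, 1 existential.

3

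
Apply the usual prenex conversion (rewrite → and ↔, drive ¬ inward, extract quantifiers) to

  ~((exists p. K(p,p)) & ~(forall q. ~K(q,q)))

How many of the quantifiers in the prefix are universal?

Drive negations inward (¬∀x A ≡ ∃x ¬A, ¬∃x A ≡ ∀x ¬A, De Morgan for ∧/∨):
  (forall p. ~K(p,p)) | (forall q. ~K(q,q))
All bound variables are already distinct, so no renaming is needed.
Pull the quantifiers to the front (each side's bound variable is not free in the other side):
  forall p. forall q. (~K(p,p) | ~K(q,q))
The prefix is forall p forall q: 2 universal, 0 existential.

2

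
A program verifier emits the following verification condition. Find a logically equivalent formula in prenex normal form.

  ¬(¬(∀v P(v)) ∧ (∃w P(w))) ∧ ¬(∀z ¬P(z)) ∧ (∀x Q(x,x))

Drive negations inward (¬∀x A ≡ ∃x ¬A, ¬∃x A ≡ ∀x ¬A, De Morgan for ∧/∨):
  ((∀v P(v)) ∨ (∀w ¬P(w))) ∧ (∃z P(z)) ∧ (∀x Q(x,x))
All bound variables are already distinct, so no renaming is needed.
Finally move all quantifiers to the prefix:
  ∀v ∀w ∃z ∀x ((P(v) ∨ ¬P(w)) ∧ P(z) ∧ Q(x,x))

∀v ∀w ∃z ∀x ((P(v) ∨ ¬P(w)) ∧ P(z) ∧ Q(x,x))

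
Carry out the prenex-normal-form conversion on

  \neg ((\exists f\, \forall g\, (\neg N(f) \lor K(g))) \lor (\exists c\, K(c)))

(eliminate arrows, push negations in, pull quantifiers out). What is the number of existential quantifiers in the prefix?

Push ¬ through the quantifiers and connectives to reach negation normal form:
  (\forall f\, \exists g\, (N(f) \land \neg K(g))) \land (\forall c\, \neg K(c))
Finally move all quantifiers to the prefix:
  \forall f\, \exists g\, \forall c\, (N(f) \land \neg K(g) \land \neg K(c))
The prefix is \forall f \exists g \forall c: 2 universal, 1 existential.

1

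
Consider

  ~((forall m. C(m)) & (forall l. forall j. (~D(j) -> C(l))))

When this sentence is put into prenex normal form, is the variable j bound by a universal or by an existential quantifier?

Eliminate → and ↔ using ¬ and ∨.
  ~((forall m. C(m)) & (forall l. forall j. (~~D(j) | C(l))))
Drive negations inward (¬∀x A ≡ ∃x ¬A, ¬∃x A ≡ ∀x ¬A, De Morgan for ∧/∨):
  (exists m. ~C(m)) | (exists l. exists j. (~D(j) & ~C(l)))
All bound variables are already distinct, so no renaming is needed.
Pull the quantifiers to the front (each side's bound variable is not free in the other side):
  exists m. exists l. exists j. (~C(m) | ~D(j) & ~C(l))
The quantifier forall j sits under an odd number of negations (counting the antecedent side of each →), so it flips to exists j.

existential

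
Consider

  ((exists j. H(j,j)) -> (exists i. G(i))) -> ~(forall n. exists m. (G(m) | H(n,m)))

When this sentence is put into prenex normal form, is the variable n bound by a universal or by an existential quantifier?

existential

First replace A → B with ¬A ∨ B.
  ~(~(exists j. H(j,j)) | (exists i. G(i))) | ~(forall n. exists m. (G(m) | H(n,m)))
Move each ¬ inward, flipping quantifiers it crosses:
  (exists j. H(j,j)) & (forall i. ~G(i)) | (exists n. forall m. (~G(m) & ~H(n,m)))
All bound variables are already distinct, so no renaming is needed.
Extract every quantifier outward, since the variables are now distinct and don't occur free across branches:
  exists j. forall i. exists n. forall m. (H(j,j) & ~G(i) | ~G(m) & ~H(n,m))
The quantifier forall n sits under an odd number of negations (counting the antecedent side of each →), so it flips to exists n.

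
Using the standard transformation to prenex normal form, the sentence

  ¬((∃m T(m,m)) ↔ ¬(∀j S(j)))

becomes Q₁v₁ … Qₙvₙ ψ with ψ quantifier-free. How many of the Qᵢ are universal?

2

Eliminate → and ↔ using ¬ and ∨; A ↔ B as (¬A ∨ B) ∧ (¬B ∨ A).
  ¬((¬(∃m T(m,m)) ∨ ¬(∀j S(j))) ∧ (¬¬(∀j S(j)) ∨ (∃m T(m,m))))
Drive negations inward (¬∀x A ≡ ∃x ¬A, ¬∃x A ≡ ∀x ¬A, De Morgan for ∧/∨):
  (∃m T(m,m)) ∧ (∀j S(j)) ∨ (∃j ¬S(j)) ∧ (∀m ¬T(m,m))
Rename bound variables to avoid capture: j↦y1, m↦r.
  (∃m T(m,m)) ∧ (∀j S(j)) ∨ (∃y1 ¬S(y1)) ∧ (∀r ¬T(r,r))
Extract every quantifier outward, since the variables are now distinct and don't occur free across branches:
  ∃m ∀j ∃y1 ∀r (T(m,m) ∧ S(j) ∨ ¬S(y1) ∧ ¬T(r,r))
The prefix is ∃m ∀j ∃y1 ∀r: 2 universal, 2 existential.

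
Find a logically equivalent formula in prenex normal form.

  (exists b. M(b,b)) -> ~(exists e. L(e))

Eliminate → and ↔ using ¬ and ∨.
  ~(exists b. M(b,b)) | ~(exists e. L(e))
Drive negations inward (¬∀x A ≡ ∃x ¬A, ¬∃x A ≡ ∀x ¬A, De Morgan for ∧/∨):
  (forall b. ~M(b,b)) | (forall e. ~L(e))
All bound variables are already distinct, so no renaming is needed.
Pull the quantifiers to the front (each side's bound variable is not free in the other side):
  forall b. forall e. (~M(b,b) | ~L(e))

forall b. forall e. (~M(b,b) | ~L(e))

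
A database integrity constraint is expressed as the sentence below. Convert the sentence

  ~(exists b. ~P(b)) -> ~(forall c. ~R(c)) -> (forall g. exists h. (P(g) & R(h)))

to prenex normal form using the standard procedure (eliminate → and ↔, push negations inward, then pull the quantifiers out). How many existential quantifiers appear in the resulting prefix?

2

Rewrite implications/biconditionals: A → B as ¬A ∨ B.
  ~~(exists b. ~P(b)) | ~~(forall c. ~R(c)) | (forall g. exists h. (P(g) & R(h)))
Move each ¬ inward, flipping quantifiers it crosses:
  (exists b. ~P(b)) | (forall c. ~R(c)) | (forall g. exists h. (P(g) & R(h)))
All bound variables are already distinct, so no renaming is needed.
Pull the quantifiers to the front (each side's bound variable is not free in the other side):
  exists b. forall c. forall g. exists h. (~P(b) | ~R(c) | P(g) & R(h))
The prefix is exists b forall c forall g exists h: 2 universal, 2 existential.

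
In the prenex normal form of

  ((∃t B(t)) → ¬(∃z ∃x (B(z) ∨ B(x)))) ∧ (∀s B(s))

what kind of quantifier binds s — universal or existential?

universal

Eliminate → and ↔ using ¬ and ∨.
  (¬(∃t B(t)) ∨ ¬(∃z ∃x (B(z) ∨ B(x)))) ∧ (∀s B(s))
Push ¬ through the quantifiers and connectives to reach negation normal form:
  ((∀t ¬B(t)) ∨ (∀z ∀x (¬B(z) ∧ ¬B(x)))) ∧ (∀s B(s))
All bound variables are already distinct, so no renaming is needed.
Extract every quantifier outward, since the variables are now distinct and don't occur free across branches:
  ∀t ∀z ∀x ∀s ((¬B(t) ∨ ¬B(z) ∧ ¬B(x)) ∧ B(s))
The quantifier ∀s sits under an even number of negations (counting the antecedent side of each →), so it remains universal.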